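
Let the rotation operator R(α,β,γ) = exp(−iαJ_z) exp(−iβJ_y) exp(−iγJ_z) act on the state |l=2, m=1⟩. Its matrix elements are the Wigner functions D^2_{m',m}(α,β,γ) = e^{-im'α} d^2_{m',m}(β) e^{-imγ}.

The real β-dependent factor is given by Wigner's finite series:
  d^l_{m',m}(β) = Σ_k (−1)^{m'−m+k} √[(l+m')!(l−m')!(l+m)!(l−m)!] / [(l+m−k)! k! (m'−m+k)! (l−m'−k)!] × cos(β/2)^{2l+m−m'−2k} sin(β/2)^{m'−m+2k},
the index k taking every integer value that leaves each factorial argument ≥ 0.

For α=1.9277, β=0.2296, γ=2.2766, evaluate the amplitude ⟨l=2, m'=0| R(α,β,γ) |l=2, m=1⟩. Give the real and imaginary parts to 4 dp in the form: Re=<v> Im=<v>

D^2_{0,1}(1.9277,0.2296,2.2766) = e^{-i·0·1.9277}·d^2_{0,1}(0.2296)·e^{-i·1·2.2766}. Compute d first:
With c≡cos(β/2)=0.993418 and s≡sin(β/2)=0.114548, N=[2·2·6·1]^{1/2}=4.898979
k: max(0,(1)−(0))=1 … min(2+(1),2−(0))=2
  k=1: (−1)^0·4.8990/(2)·0.9934^3·0.1145^1 = +0.275080
  k=2: (−1)^1·4.8990/(2)·0.9934^1·0.1145^3 = -0.003657
d^2_{0,1}(0.2296) = +0.275080 -0.003657 = +0.271423
Attach z-rotation phases: D = e^{-i(0)(1.9277)}·(+0.271423)·e^{-i(1)(2.2766)} = -0.176057-0.206577i

Re=-0.1761 Im=-0.2066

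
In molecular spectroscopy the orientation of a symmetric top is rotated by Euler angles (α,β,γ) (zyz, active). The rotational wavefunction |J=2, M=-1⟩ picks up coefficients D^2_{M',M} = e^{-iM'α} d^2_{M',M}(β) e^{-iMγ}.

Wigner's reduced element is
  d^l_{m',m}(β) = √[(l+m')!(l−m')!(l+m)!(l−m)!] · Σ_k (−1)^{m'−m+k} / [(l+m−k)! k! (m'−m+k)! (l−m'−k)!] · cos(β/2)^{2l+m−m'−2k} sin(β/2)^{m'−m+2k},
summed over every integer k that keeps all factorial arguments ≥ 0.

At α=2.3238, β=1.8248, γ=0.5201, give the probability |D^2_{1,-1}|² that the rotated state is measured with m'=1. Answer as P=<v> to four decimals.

P=0.0969

Split into d^2_{1,-1}(β=1.8248) × two z-phases.
Half-angle: c=0.611849, s=0.790974. N=√(6·1·1·6)=6.000000
The bounds max(0,m−m')=0 and min(l+m,l−m')=1 give 2 terms
  k=0: (−1)^2·6.0000/(2)·0.6118^2·0.7910^2 = +0.702643
  k=1: (−1)^3·6.0000/(6)·0.6118^0·0.7910^4 = -0.391426
d^2_{1,-1}(1.8248) = +0.702643 -0.391426 = +0.311217
|D^2_{1,-1}|² = |d^2_{1,-1}(β)|² = (+0.311217)² = 0.096856 (the z-rotation phases have unit modulus)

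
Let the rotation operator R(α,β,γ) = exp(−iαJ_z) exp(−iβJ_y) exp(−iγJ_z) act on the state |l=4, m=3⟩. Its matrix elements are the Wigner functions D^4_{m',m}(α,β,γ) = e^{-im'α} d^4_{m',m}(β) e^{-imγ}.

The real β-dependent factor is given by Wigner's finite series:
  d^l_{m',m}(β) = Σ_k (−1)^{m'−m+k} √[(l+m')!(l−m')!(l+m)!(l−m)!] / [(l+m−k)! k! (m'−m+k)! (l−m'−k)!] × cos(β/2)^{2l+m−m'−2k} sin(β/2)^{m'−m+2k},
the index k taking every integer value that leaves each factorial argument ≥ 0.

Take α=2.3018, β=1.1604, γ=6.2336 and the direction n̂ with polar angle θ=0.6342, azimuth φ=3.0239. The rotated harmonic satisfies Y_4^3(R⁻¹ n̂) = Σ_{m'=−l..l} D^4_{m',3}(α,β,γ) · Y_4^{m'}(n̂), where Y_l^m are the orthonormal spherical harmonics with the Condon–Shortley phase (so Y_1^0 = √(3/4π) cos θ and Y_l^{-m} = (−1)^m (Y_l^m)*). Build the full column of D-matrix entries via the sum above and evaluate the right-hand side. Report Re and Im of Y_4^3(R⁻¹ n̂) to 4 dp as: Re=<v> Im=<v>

Need the full column D^4_{m',3} for m'=−4..4 at α=2.3018, β=1.1604, γ=6.2336.
cos(β/2)=0.836353, sin(β/2)=0.548191
d^4_{-4,3}: single k=7 term ⇒ +0.035193;  D = -0.035110+0.002420i
d^4_{-3,3}: k∈[6..7] ⇒ +0.132883 -0.008156 = +0.124727;  D = +0.089459+0.086914i
d^4_{-2,3}: k∈[5..6] ⇒ +0.325098 -0.046556 = +0.278542;  D = +0.011130-0.278319i
d^4_{-1,3}: k∈[4..5] ⇒ +0.584529 -0.150675 = +0.433853;  D = -0.334321+0.276511i
d^4_{0,3}: k∈[3..4] ⇒ +0.797643 -0.342684 = +0.454959;  D = +0.449935+0.067429i
d^4_{1,3}: k∈[2..3] ⇒ +0.816342 -0.584529 = +0.231813;  D = -0.127475-0.193617i
d^4_{2,3}: k∈[1..2] ⇒ +0.587115 -0.756710 = -0.169595;  D = +0.043197-0.164001i
d^4_{3,3}: k∈[0..1] ⇒ +0.239396 -0.719946 = -0.480550;  D = -0.427688+0.219115i
d^4_{4,3}: single k=0 term ⇒ -0.443818;  D = +0.414369+0.158973i
Y_4^{m'}(θ=0.6342,φ=3.0239) and Σ D·Y over m':
  (-0.0351+0.0024i)·(+0.0486+0.0247i)  (+0.0895+0.0869i)·(-0.1968-0.0725i)  (+0.0111-0.2783i)·(+0.4046+0.0970i)  (-0.3343+0.2765i)·(-0.3459-0.0409i)  (+0.4499+0.0674i)·(-0.1829+0.0000i)  (-0.1275-0.1936i)·(+0.3459-0.0409i)  (+0.0432-0.1640i)·(+0.4046-0.0970i)  (-0.4277+0.2191i)·(+0.1968-0.0725i)  (+0.4144+0.1590i)·(+0.0486-0.0247i)
Y_4^3(R⁻¹ n̂) = -0.031589-0.290837i

Re=-0.0316 Im=-0.2908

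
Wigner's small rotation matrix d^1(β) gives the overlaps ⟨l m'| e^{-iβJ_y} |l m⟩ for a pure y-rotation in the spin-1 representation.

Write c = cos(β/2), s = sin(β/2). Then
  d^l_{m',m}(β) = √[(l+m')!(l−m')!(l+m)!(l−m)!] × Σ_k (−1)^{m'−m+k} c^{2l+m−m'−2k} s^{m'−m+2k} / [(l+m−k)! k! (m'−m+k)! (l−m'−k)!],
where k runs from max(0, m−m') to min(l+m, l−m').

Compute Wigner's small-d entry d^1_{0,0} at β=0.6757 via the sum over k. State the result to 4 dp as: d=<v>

d=0.7803

d^1_{0,0}(β=0.6757) via Wigner's sum:
Half-angle: c=0.943469, s=0.331459. N=√(1·1·1·1)=1.000000
k: max(0,(0)−(0))=0 … min(1+(0),1−(0))=1
  k=0: (−1)^0·1.0000/(1)·0.9435^2·0.3315^0 = +0.890135
  k=1: (−1)^1·1.0000/(1)·0.9435^0·0.3315^2 = -0.109865
d^1_{0,0}(0.6757) = +0.890135 -0.109865 = +0.780269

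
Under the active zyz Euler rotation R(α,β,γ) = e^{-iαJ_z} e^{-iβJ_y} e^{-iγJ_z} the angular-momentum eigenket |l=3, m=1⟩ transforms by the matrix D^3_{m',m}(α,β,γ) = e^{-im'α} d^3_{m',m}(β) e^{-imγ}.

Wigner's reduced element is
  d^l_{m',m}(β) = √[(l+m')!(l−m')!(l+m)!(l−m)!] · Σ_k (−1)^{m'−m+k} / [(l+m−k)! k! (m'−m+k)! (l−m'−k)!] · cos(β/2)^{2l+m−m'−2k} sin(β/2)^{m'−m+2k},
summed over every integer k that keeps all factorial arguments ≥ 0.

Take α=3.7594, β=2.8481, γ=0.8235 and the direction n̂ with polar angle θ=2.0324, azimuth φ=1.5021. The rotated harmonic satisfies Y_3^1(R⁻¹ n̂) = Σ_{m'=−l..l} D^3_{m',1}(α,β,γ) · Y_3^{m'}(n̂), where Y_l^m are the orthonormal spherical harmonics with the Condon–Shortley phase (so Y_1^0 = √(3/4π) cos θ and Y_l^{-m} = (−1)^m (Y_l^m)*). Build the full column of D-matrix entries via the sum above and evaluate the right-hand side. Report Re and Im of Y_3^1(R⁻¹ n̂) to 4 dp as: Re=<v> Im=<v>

Need the full column D^3_{m',1} for m'=−3..3 at α=3.7594, β=2.8481, γ=0.8235.
cos(β/2)=0.146220, sin(β/2)=0.989252
d^3_{-3,1}: single k=4 term ⇒ +0.079303;  D = -0.040832-0.067983i
d^3_{-2,1}: k∈[3..4] ⇒ +0.019141 -0.438069 = -0.418927;  D = -0.383853-0.167800i
d^3_{-1,1}: k∈[2..4] ⇒ +0.002684 -0.163807 +0.937221 = +0.776098;  D = -0.759737+0.158514i
d^3_{0,1}: k∈[1..3] ⇒ +0.000229 -0.031452 +0.479880 = +0.448657;  D = +0.304933-0.329103i
d^3_{1,1}: k∈[0..2] ⇒ +0.000010 -0.003579 +0.122855 = +0.119286;  D = -0.015403+0.118288i
d^3_{2,1}: k∈[0..1] ⇒ -0.000209 +0.019141 = +0.018932;  D = -0.008882-0.016720i
d^3_{3,1}: single k=0 term ⇒ +0.001733;  D = +0.001549+0.000776i
Y_3^{m'}(θ=2.0324,φ=1.5021) and Σ D·Y over m':
  (-0.0408-0.0680i)·(-0.0613+0.2931i)  (-0.3839-0.1678i)·(+0.3614+0.0500i)  (-0.7597+0.1585i)·(-0.0002+0.0024i)  (+0.3049-0.3291i)·(+0.3338+0.0000i)  (-0.0154+0.1183i)·(+0.0002+0.0024i)  (-0.0089-0.0167i)·(+0.3614-0.0500i)  (+0.0015+0.0008i)·(+0.0613+0.2931i)
Y_3^1(R⁻¹ n̂) = -0.010859-0.204412i

Re=-0.0109 Im=-0.2044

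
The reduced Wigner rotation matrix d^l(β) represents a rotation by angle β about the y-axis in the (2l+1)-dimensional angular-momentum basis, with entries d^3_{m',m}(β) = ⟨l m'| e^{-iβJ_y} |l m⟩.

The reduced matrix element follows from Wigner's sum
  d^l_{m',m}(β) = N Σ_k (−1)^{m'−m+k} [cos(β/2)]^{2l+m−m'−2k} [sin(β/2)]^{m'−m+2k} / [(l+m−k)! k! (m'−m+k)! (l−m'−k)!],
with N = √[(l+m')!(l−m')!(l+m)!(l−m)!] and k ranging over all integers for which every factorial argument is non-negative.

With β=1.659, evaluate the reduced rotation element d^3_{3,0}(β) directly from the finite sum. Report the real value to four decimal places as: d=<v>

d=-0.5525

d^3_{3,0}(β=1.659) via Wigner's sum:
Half-angle: c=0.675245, s=0.737594. N=√(720·1·6·6)=160.996894
k: max(0,(0)−(3))=0 … min(3+(0),3−(3))=0
  k=0: (−1)^3·160.9969/(36)·0.6752^3·0.7376^3 = -0.552523
d^3_{3,0}(1.659) = -0.552523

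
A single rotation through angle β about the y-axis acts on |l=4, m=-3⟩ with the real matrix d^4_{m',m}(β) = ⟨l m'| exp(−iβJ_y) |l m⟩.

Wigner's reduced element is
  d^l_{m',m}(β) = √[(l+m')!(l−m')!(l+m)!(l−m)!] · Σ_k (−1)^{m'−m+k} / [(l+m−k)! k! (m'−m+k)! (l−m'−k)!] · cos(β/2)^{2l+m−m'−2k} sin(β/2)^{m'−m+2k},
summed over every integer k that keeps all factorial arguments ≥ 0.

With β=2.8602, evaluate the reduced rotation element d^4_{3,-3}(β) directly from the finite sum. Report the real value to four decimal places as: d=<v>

d^4_{3,-3}(β=2.8602) via Wigner's sum:
c=cos(2.8602/2)=0.140233, s=sin(2.8602/2)=0.990119; N=√[5040·1·1·5040]=5040.000000
Admissible k: 0..1 (factorial args all ≥0)
  k=0: (−1)^6·5040.0000/(720)·0.1402^2·0.9901^6 = +0.129694
  k=1: (−1)^7·5040.0000/(5040)·0.1402^0·0.9901^8 = -0.923629
d^4_{3,-3}(2.8602) = +0.129694 -0.923629 = -0.793936

d=-0.7939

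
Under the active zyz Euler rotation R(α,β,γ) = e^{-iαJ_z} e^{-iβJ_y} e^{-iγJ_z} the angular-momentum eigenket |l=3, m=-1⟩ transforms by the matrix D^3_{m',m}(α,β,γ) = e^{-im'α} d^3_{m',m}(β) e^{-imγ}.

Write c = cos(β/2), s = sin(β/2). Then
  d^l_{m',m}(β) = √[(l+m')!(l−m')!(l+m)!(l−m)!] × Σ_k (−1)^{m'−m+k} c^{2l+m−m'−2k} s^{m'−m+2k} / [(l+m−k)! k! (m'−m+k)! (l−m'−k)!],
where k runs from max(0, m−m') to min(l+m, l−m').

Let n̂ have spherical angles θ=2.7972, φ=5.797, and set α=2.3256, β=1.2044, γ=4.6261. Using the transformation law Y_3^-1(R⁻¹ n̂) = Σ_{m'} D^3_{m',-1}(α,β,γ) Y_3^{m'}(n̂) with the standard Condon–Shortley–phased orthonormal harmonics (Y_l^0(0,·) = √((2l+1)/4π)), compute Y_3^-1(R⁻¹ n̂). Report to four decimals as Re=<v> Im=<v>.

Re=0.0142 Im=-0.2539

Need the full column D^3_{m',-1} for m'=−3..3 at α=2.3256, β=1.2044, γ=4.6261.
cos(β/2)=0.824091, sin(β/2)=0.566457
d^3_{-3,-1}: single k=2 term ⇒ +0.573167;  D = +0.327091-0.470671i
d^3_{-2,-1}: k∈[1..2] ⇒ +0.680838 -0.643364 = +0.037474;  D = -0.037067+0.005507i
d^3_{-1,-1}: k∈[0..2] ⇒ +0.313222 -1.183928 +0.419536 = -0.451170;  D = -0.354052-0.279644i
d^3_{0,-1}: k∈[0..2] ⇒ -0.745821 +1.057155 -0.166495 = +0.144839;  D = -0.012483-0.144301i
d^3_{1,-1}: k∈[0..2] ⇒ +0.887946 -0.559381 +0.033037 = +0.361601;  D = -0.241061+0.269528i
d^3_{2,-1}: k∈[0..1] ⇒ -0.643364 +0.151988 = -0.491376;  D = -0.491221+0.012332i
d^3_{3,-1}: single k=0 term ⇒ +0.270809;  D = -0.190436-0.192540i
Y_3^{m'}(θ=2.7972,φ=5.797) and Σ D·Y over m':
  (+0.3271-0.4707i)·(+0.0018+0.0160i)  (-0.0371+0.0055i)·(-0.0618-0.0906i)  (-0.3541-0.2796i)·(+0.3309+0.1749i)  (-0.0125-0.1443i)·(-0.5023+0.0000i)  (-0.2411+0.2695i)·(-0.3309+0.1749i)  (-0.4912+0.0123i)·(-0.0618+0.0906i)  (-0.1904-0.1925i)·(-0.0018+0.0160i)
Y_3^-1(R⁻¹ n̂) = +0.014180-0.253874i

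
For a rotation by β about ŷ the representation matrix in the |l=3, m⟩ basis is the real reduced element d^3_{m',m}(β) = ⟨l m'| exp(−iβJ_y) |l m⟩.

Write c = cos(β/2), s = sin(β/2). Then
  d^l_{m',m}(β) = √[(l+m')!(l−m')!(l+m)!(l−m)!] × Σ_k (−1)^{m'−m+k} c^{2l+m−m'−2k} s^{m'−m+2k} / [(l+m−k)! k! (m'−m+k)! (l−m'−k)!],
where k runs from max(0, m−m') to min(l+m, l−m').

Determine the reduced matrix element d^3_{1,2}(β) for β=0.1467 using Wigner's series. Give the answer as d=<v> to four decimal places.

d=0.2262

d^3_{1,2}(β=0.1467) via Wigner's sum:
c=cos(0.1467/2)=0.997311, s=sin(0.1467/2)=0.073284; N=√[24·2·120·1]=75.894664
k∈{1,2} keeps every argument non-negative
  k=1: (−1)^0·75.8947/(24)·0.9973^5·0.0733^1 = +0.228646
  k=2: (−1)^1·75.8947/(12)·0.9973^3·0.0733^3 = -0.002469
d^3_{1,2}(0.1467) = +0.228646 -0.002469 = +0.226177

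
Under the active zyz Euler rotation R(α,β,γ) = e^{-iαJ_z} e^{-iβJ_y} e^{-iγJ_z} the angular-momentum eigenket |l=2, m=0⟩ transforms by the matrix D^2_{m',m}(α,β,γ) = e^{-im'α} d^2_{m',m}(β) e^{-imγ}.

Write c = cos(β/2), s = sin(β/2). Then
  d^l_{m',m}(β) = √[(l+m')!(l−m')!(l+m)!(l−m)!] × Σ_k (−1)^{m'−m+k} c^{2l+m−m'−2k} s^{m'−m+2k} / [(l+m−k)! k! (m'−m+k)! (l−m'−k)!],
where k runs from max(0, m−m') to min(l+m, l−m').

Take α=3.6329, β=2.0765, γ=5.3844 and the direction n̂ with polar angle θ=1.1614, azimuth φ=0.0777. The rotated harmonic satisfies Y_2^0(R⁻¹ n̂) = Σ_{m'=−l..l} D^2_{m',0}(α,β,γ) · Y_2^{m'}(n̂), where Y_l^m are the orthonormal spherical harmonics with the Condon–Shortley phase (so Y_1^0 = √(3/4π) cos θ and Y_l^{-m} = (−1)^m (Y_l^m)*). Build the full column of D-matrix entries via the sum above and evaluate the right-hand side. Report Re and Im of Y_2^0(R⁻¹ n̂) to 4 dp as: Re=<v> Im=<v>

Need the full column D^2_{m',0} for m'=−2..2 at α=3.6329, β=2.0765, γ=5.3844.
cos(β/2)=0.507729, sin(β/2)=0.861517
d^2_{-2,0}: single k=2 term ⇒ +0.468670;  D = +0.260041+0.389910i
d^2_{-1,0}: k∈[1..2] ⇒ +0.276207 -0.795241 = -0.519034;  D = +0.457641+0.244869i
d^2_{0,0}: k∈[0..2] ⇒ +0.066455 -0.765334 +0.550878 = -0.148001;  D = -0.148001+0.000000i
d^2_{1,0}: k∈[0..1] ⇒ -0.276207 +0.795241 = +0.519034;  D = -0.457641+0.244869i
d^2_{2,0}: single k=0 term ⇒ +0.468670;  D = +0.260041-0.389910i
Y_2^{m'}(θ=1.1614,φ=0.0777) and Σ D·Y over m':
  (+0.2600+0.3899i)·(+0.3212-0.0503i)  (+0.4576+0.2449i)·(+0.2813-0.0219i)  (-0.1480+0.0000i)·(-0.1655+0.0000i)  (-0.4576+0.2449i)·(-0.2813-0.0219i)  (+0.2600-0.3899i)·(+0.3212+0.0503i)
Y_2^0(R⁻¹ n̂) = +0.498901+0.000000i

Re=0.4989 Im=0.0000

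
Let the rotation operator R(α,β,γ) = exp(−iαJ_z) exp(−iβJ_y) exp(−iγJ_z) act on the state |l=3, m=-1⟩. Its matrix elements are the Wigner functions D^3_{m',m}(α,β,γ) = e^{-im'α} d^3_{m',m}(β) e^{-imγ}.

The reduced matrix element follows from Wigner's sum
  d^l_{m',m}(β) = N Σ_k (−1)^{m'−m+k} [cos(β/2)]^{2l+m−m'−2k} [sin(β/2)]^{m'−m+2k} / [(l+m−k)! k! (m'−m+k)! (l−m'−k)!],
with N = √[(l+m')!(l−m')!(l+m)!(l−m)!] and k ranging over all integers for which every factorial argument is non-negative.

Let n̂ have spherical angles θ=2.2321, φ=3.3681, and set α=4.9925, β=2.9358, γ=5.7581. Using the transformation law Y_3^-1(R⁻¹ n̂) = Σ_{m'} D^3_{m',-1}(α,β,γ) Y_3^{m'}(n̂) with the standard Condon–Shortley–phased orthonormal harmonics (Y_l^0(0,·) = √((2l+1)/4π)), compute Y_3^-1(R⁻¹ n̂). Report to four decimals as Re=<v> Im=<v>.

Re=0.1317 Im=0.1461

Need the full column D^3_{m',-1} for m'=−3..3 at α=4.9925, β=2.9358, γ=5.7581.
cos(β/2)=0.102715, sin(β/2)=0.994711
d^3_{-3,-1}: single k=2 term ⇒ +0.000427;  D = -0.000132+0.000406i
d^3_{-2,-1}: k∈[1..2] ⇒ +0.000036 -0.006746 = -0.006710;  D = +0.006705+0.000236i
d^3_{-1,-1}: k∈[0..2] ⇒ +0.000001 -0.000881 +0.061973 = +0.061093;  D = -0.014817-0.059269i
d^3_{0,-1}: k∈[0..2] ⇒ -0.000039 +0.011084 -0.346504 = -0.335459;  D = -0.290266+0.168161i
d^3_{1,-1}: k∈[0..2] ⇒ +0.000661 -0.082631 +0.968682 = +0.886711;  D = +0.639289+0.614464i
d^3_{2,-1}: k∈[0..1] ⇒ -0.006746 +0.316313 = +0.309568;  D = -0.144457+0.273796i
d^3_{3,-1}: single k=0 term ⇒ +0.040004;  D = -0.039163-0.008158i
Y_3^{m'}(θ=2.2321,φ=3.3681) and Σ D·Y over m':
  (-0.0001+0.0004i)·(-0.1595+0.1289i)  (+0.0067+0.0002i)·(-0.3515+0.1711i)  (-0.0148-0.0593i)·(-0.2202+0.0507i)  (-0.2903+0.1682i)·(+0.2553+0.0000i)  (+0.6393+0.6145i)·(+0.2202+0.0507i)  (-0.1445+0.2738i)·(-0.3515-0.1711i)  (-0.0392-0.0082i)·(+0.1595+0.1289i)
Y_3^-1(R⁻¹ n̂) = +0.131724+0.146078i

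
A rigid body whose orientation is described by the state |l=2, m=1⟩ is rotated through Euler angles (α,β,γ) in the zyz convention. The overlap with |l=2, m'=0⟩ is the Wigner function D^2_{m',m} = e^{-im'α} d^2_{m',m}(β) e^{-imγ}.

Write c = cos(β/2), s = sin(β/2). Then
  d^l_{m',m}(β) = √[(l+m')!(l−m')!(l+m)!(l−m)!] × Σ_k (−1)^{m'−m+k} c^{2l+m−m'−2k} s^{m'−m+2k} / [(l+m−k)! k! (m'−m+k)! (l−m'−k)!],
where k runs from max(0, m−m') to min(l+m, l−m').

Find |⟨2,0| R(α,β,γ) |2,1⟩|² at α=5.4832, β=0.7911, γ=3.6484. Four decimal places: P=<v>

D^2_{0,1}(5.4832,0.7911,3.6484) = e^{-i·0·5.4832}·d^2_{0,1}(0.7911)·e^{-i·1·3.6484}. Compute d first:
Half-angle: c=0.922785, s=0.385316. N=√(2·2·6·1)=4.898979
The bounds max(0,m−m')=1 and min(l+m,l−m')=2 give 2 terms
  k=1: (−1)^0·4.8990/(2)·0.9228^3·0.3853^1 = +0.741641
  k=2: (−1)^1·4.8990/(2)·0.9228^1·0.3853^3 = -0.129308
d^2_{0,1}(0.7911) = +0.741641 -0.129308 = +0.612333
|D^2_{0,1}|² = |d^2_{0,1}(β)|² = (+0.612333)² = 0.374951 (the z-rotation phases have unit modulus)

P=0.3750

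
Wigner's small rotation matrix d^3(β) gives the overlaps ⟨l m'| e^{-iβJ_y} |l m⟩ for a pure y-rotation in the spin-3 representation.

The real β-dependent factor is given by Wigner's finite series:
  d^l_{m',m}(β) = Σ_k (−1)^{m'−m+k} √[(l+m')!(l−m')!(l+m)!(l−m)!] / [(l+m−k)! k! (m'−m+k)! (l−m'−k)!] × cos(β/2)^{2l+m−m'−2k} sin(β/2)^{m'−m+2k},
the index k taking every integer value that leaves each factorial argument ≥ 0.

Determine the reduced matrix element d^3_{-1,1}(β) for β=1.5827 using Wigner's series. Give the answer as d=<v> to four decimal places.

d=-0.1413

d^3_{-1,1}(β=1.5827) via Wigner's sum:
With c≡cos(β/2)=0.702886 and s≡sin(β/2)=0.711303, N=[2·24·24·2]^{1/2}=48.000000
k: max(0,(1)−(-1))=2 … min(3+(1),3−(-1))=4
  k=2: (−1)^0·48.0000/(8)·0.7029^4·0.7113^2 = +0.740967
  k=3: (−1)^1·48.0000/(6)·0.7029^2·0.7113^4 = -1.011760
  k=4: (−1)^2·48.0000/(48)·0.7029^0·0.7113^6 = +0.129517
d^3_{-1,1}(1.5827) = +0.740967 -1.011760 +0.129517 = -0.141275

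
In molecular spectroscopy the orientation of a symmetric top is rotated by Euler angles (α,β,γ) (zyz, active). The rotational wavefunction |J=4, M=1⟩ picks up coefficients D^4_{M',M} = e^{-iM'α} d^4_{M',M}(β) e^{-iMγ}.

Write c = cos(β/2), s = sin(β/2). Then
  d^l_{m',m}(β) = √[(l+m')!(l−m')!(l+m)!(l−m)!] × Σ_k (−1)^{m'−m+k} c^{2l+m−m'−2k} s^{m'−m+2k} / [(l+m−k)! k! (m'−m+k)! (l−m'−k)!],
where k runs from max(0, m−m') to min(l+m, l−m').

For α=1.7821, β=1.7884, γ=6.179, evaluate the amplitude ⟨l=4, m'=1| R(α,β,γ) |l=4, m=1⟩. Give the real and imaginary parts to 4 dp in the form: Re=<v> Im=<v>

First d^4_{1,1}(β=1.7884), then the phase factors e^{-i(1)α} and e^{-i(1)γ}:
c=cos(1.7884/2)=0.626143, s=sin(1.7884/2)=0.779708; N=√[120·6·120·6]=720.000000
k∈{0,1,2,3} keeps every argument non-negative
  k=0: (−1)^0·720.0000/(720)·0.6261^8·0.7797^0 = +0.023626
  k=1: (−1)^1·720.0000/(48)·0.6261^6·0.7797^2 = -0.549536
  k=2: (−1)^2·720.0000/(24)·0.6261^4·0.7797^4 = +1.704291
  k=3: (−1)^3·720.0000/(72)·0.6261^2·0.7797^6 = -0.880927
d^4_{1,1}(1.7884) = +0.023626 -0.549536 +1.704291 -0.880927 = +0.297453
Phases: e^{-i·(1)·1.7821}=-0.209735-0.977758i, e^{-i·(1)·6.179}=+0.994578+0.103997i ⇒ D=-0.031802-0.295748i

Re=-0.0318 Im=-0.2957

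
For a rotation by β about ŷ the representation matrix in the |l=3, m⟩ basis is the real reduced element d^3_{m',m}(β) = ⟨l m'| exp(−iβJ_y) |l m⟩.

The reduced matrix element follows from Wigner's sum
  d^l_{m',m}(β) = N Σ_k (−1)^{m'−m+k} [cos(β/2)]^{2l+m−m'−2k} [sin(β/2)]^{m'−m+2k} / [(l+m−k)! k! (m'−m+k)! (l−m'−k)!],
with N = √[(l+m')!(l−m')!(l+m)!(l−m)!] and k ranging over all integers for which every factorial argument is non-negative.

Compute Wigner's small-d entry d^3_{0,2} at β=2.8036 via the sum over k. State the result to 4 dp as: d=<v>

d=-0.1420

d^3_{0,2}(β=2.8036) via Wigner's sum:
c=cos(2.8036/2)=0.168193, s=sin(2.8036/2)=0.985754; N=√[6·6·120·1]=65.726707
Admissible k: 2..3 (factorial args all ≥0)
  k=2: (−1)^0·65.7267/(12)·0.1682^4·0.9858^2 = +0.004259
  k=3: (−1)^1·65.7267/(12)·0.1682^2·0.9858^4 = -0.146302
d^3_{0,2}(2.8036) = +0.004259 -0.146302 = -0.142043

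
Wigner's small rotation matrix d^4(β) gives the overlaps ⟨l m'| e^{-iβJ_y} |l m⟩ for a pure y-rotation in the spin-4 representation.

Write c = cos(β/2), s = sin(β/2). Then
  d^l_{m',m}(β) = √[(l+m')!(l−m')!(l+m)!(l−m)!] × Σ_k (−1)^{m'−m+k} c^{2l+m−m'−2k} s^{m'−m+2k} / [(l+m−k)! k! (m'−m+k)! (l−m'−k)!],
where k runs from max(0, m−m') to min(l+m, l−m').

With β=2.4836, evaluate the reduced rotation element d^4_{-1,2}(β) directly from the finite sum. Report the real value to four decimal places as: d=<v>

d=0.4310

d^4_{-1,2}(β=2.4836) via Wigner's sum:
With c≡cos(β/2)=0.323093 and s≡sin(β/2)=0.946367, N=[6·120·720·2]^{1/2}=1018.233765
Admissible k: 3..5 (factorial args all ≥0)
  k=3: (−1)^0·1018.2338/(72)·0.3231^5·0.9464^3 = +0.042202
  k=4: (−1)^1·1018.2338/(48)·0.3231^3·0.9464^5 = -0.543111
  k=5: (−1)^2·1018.2338/(240)·0.3231^1·0.9464^7 = +0.931927
d^4_{-1,2}(2.4836) = +0.042202 -0.543111 +0.931927 = +0.431018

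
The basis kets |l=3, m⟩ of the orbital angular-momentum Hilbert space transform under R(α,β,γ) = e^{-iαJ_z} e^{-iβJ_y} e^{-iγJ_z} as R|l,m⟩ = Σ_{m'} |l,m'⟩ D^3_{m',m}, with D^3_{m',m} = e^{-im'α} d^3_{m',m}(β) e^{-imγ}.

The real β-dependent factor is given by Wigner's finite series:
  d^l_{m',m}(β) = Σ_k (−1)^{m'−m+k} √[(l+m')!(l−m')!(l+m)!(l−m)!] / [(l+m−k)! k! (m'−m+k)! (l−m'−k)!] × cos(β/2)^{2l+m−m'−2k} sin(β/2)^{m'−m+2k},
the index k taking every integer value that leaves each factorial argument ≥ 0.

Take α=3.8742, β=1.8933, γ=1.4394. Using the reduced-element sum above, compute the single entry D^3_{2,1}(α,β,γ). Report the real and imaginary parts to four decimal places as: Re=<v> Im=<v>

Split into d^3_{2,1}(β=1.8933) × two z-phases.
Half-angle: c=0.584405, s=0.811462. N=√(120·1·24·2)=75.894664
Admissible k: 0..1 (factorial args all ≥0)
  k=0: (−1)^1·75.8947/(24)·0.5844^5·0.8115^1 = -0.174919
  k=1: (−1)^2·75.8947/(12)·0.5844^3·0.8115^3 = +0.674491
d^3_{2,1}(1.8933) = -0.174919 +0.674491 = +0.499572
Phases: e^{-i·(2)·3.8742}=+0.105386-0.994431i, e^{-i·(1)·1.4394}=+0.131019-0.991380i ⇒ D=-0.485610-0.117283i

Re=-0.4856 Im=-0.1173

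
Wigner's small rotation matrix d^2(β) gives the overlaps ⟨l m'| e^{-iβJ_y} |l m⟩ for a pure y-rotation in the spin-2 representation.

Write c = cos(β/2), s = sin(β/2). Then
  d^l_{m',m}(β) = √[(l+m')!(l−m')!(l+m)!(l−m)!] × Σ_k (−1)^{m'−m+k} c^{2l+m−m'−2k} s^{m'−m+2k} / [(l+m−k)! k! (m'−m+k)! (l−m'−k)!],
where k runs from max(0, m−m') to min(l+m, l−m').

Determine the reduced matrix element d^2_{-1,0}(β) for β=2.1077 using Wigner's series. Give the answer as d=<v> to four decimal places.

d^2_{-1,0}(β=2.1077) via Wigner's sum:
Half-angle: c=0.494228, s=0.869332. N=√(1·6·2·2)=4.898979
The bounds max(0,m−m')=1 and min(l+m,l−m')=2 give 2 terms
  k=1: (−1)^0·4.8990/(2)·0.4942^3·0.8693^1 = +0.257065
  k=2: (−1)^1·4.8990/(2)·0.4942^1·0.8693^3 = -0.795354
d^2_{-1,0}(2.1077) = +0.257065 -0.795354 = -0.538289

d=-0.5383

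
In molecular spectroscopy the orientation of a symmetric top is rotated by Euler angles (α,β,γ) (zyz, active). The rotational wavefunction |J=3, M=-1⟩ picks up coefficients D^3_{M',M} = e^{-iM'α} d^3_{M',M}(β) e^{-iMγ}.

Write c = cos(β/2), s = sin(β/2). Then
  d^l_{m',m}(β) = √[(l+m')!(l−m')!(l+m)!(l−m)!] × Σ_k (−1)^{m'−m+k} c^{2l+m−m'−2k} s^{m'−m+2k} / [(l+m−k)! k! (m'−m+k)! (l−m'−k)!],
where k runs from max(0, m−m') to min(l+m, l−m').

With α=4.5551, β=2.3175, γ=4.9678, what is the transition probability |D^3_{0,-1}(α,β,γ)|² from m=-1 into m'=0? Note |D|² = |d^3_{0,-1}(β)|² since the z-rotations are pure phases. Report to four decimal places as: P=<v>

P=0.1725

D^3_{0,-1}(4.5551,2.3175,4.9678) = e^{-i·0·4.5551}·d^3_{0,-1}(2.3175)·e^{-i·-1·4.9678}. Compute d first:
Half-angle: c=0.400485, s=0.916303. N=√(6·6·2·24)=41.569219
k∈{0,1,2} keeps every argument non-negative
  k=0: (−1)^1·41.5692/(12)·0.4005^5·0.9163^1 = -0.032701
  k=1: (−1)^2·41.5692/(4)·0.4005^3·0.9163^3 = +0.513557
  k=2: (−1)^3·41.5692/(12)·0.4005^1·0.9163^5 = -0.896134
d^3_{0,-1}(2.3175) = -0.032701 +0.513557 -0.896134 = -0.415278
|D^3_{0,-1}|² = |d^3_{0,-1}(β)|² = (-0.415278)² = 0.172456 (the z-rotation phases have unit modulus)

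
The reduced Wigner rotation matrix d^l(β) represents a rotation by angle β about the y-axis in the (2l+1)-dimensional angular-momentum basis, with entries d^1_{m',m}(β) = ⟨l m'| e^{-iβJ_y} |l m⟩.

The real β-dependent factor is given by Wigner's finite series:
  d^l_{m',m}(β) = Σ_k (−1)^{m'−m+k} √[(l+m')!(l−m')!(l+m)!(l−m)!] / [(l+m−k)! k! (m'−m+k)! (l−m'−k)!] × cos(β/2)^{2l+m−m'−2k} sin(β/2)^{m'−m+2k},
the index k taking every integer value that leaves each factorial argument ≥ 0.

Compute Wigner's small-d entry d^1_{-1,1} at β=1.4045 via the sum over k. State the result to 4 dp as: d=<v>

d=0.4172

d^1_{-1,1}(β=1.4045) via Wigner's sum:
Half-angle: c=0.763391, s=0.645937. N=√(1·2·2·1)=2.000000
k: max(0,(1)−(-1))=2 … min(1+(1),1−(-1))=2
  k=2: (−1)^0·2.0000/(2)·0.7634^0·0.6459^2 = +0.417235
d^1_{-1,1}(1.4045) = +0.417235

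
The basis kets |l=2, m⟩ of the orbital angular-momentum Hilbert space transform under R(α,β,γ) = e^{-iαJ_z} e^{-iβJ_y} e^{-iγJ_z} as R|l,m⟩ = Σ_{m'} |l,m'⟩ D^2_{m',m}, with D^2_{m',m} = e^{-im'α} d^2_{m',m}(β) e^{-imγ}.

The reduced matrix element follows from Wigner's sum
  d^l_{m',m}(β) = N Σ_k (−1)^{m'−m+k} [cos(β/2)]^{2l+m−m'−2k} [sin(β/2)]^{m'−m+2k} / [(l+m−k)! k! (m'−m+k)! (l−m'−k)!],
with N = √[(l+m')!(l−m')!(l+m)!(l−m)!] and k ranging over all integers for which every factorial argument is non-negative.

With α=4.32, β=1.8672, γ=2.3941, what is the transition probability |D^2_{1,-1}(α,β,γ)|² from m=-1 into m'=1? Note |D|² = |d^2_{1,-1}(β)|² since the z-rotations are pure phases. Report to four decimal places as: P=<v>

P=0.0722

First d^2_{1,-1}(β=1.8672), then the phase factors e^{-i(1)α} and e^{-i(-1)γ}:
c=cos(1.8672/2)=0.594944, s=sin(1.8672/2)=0.803767; N=√[6·1·1·6]=6.000000
k∈{0,1} keeps every argument non-negative
  k=0: (−1)^2·6.0000/(2)·0.5949^2·0.8038^2 = +0.686016
  k=1: (−1)^3·6.0000/(6)·0.5949^0·0.8038^4 = -0.417369
d^2_{1,-1}(1.8672) = +0.686016 -0.417369 = +0.268646
|D^2_{1,-1}|² = |d^2_{1,-1}(β)|² = (+0.268646)² = 0.072171 (the z-rotation phases have unit modulus)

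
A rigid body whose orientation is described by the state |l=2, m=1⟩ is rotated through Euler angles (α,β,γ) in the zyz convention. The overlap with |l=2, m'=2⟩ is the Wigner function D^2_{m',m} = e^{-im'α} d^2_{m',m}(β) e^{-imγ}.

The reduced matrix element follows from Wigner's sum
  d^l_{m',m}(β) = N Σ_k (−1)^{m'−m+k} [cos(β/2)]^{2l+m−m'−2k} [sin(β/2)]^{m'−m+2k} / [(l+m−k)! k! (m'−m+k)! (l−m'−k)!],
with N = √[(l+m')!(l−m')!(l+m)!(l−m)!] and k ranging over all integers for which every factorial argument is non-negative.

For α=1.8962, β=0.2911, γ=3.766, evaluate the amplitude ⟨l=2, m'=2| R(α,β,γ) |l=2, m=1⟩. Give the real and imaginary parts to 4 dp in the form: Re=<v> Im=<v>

First d^2_{2,1}(β=0.2911), then the phase factors e^{-i(2)α} and e^{-i(1)γ}:
c=cos(0.2911/2)=0.989426, s=sin(0.2911/2)=0.145037; N=√[24·1·6·1]=12.000000
k∈{0} keeps every argument non-negative
  k=0: (−1)^1·12.0000/(6)·0.9894^3·0.1450^1 = -0.280969
d^2_{2,1}(0.2911) = -0.280969
Attach z-rotation phases: D = e^{-i(2)(1.8962)}·(-0.280969)·e^{-i(1)(3.766)} = -0.081845+0.268784i

Re=-0.0818 Im=0.2688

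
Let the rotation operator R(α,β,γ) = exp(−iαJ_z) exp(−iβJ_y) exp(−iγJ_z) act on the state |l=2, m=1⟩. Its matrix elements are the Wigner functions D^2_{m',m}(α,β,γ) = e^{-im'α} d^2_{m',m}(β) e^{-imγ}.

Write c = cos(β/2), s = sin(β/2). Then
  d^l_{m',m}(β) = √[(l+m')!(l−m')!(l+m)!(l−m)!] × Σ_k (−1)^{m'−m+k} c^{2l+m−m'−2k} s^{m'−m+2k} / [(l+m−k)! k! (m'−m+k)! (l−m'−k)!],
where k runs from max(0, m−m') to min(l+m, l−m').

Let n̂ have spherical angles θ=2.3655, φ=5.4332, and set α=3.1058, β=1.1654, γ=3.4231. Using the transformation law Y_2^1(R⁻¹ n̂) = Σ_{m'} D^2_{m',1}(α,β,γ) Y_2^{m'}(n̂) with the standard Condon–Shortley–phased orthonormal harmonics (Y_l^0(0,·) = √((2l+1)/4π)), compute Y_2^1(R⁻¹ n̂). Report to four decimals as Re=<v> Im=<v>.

Re=-0.3293 Im=-0.2011

Need the full column D^2_{m',1} for m'=−2..2 at α=3.1058, β=1.1654, γ=3.4231.
cos(β/2)=0.834980, sin(β/2)=0.550280
d^2_{-2,1}: single k=3 term ⇒ +0.278265;  D = -0.261098+0.096224i
d^2_{-1,1}: k∈[2..3] ⇒ +0.633347 -0.091693 = +0.541654;  D = +0.514615-0.168997i
d^2_{0,1}: k∈[1..2] ⇒ +0.784671 -0.340803 = +0.443868;  D = -0.426396+0.123308i
d^2_{1,1}: k∈[0..1] ⇒ +0.486076 -0.633347 = -0.147271;  D = -0.142847+0.035824i
d^2_{2,1}: single k=0 term ⇒ -0.640681;  D = +0.626617-0.133508i
Y_2^{m'}(θ=2.3655,φ=5.4332) and Σ D·Y over m':
  (-0.2611+0.0962i)·(-0.0244+0.1880i)  (+0.5146-0.1690i)·(-0.2549-0.2901i)  (-0.4264+0.1233i)·(+0.1665+0.0000i)  (-0.1428+0.0358i)·(+0.2549-0.2901i)  (+0.6266-0.1335i)·(-0.0244-0.1880i)
Y_2^1(R⁻¹ n̂) = -0.329324-0.201076i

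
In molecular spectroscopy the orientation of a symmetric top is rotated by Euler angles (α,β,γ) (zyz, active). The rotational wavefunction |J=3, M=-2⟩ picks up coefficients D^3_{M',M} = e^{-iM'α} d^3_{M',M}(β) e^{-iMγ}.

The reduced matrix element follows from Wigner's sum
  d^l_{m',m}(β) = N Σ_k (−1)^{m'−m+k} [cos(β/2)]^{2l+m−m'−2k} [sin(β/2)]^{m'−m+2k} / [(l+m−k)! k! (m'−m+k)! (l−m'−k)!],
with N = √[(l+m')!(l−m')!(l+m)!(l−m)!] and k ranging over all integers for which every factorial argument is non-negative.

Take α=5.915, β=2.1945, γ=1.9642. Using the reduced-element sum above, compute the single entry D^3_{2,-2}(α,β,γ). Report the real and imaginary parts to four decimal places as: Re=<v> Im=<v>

Re=-0.0074 Im=-0.1553

Split into d^3_{2,-2}(β=2.1945) × two z-phases.
With c≡cos(β/2)=0.456045 and s≡sin(β/2)=0.889957, N=[120·1·1·120]^{1/2}=120.000000
k∈{0,1} keeps every argument non-negative
  k=0: (−1)^4·120.0000/(24)·0.4560^2·0.8900^4 = +0.652321
  k=1: (−1)^5·120.0000/(120)·0.4560^0·0.8900^6 = -0.496836
d^3_{2,-2}(2.1945) = +0.652321 -0.496836 = +0.155485
Attach z-rotation phases: D = e^{-i(2)(5.915)}·(+0.155485)·e^{-i(-2)(1.9642)} = -0.007401-0.155309i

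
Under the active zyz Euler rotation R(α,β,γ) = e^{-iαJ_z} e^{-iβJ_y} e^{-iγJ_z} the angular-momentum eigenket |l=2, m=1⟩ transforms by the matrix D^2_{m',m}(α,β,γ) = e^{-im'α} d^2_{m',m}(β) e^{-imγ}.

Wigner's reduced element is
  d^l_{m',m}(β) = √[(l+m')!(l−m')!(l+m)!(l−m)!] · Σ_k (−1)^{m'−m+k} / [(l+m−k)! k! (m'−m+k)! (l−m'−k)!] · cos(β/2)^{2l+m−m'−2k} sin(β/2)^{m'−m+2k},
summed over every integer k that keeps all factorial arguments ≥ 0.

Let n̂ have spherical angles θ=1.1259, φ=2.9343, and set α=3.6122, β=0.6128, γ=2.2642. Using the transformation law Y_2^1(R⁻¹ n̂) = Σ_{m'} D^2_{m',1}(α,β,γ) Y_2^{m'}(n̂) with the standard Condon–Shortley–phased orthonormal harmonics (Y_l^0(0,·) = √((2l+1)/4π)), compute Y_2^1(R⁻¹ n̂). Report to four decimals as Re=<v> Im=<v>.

Re=0.3768 Im=-0.0642

Need the full column D^2_{m',1} for m'=−2..2 at α=3.6122, β=0.6128, γ=2.2642.
cos(β/2)=0.953426, sin(β/2)=0.301628
d^2_{-2,1}: single k=3 term ⇒ +0.052328;  D = +0.012835-0.050729i
d^2_{-1,1}: k∈[2..3] ⇒ +0.248107 -0.008277 = +0.239830;  D = +0.052992+0.233902i
d^2_{0,1}: k∈[1..2] ⇒ +0.640336 -0.064088 = +0.576248;  D = -0.368314-0.443178i
d^2_{1,1}: k∈[0..1] ⇒ +0.826318 -0.248107 = +0.578211;  D = +0.531028+0.228774i
d^2_{2,1}: single k=0 term ⇒ -0.522832;  D = +0.521768-0.033346i
Y_2^{m'}(θ=1.1259,φ=2.9343) and Σ D·Y over m':
  (+0.0128-0.0507i)·(+0.2881+0.1268i)  (+0.0530+0.2339i)·(-0.2937-0.0618i)  (-0.3683-0.4432i)·(-0.1401+0.0000i)  (+0.5310+0.2288i)·(+0.2937-0.0618i)  (+0.5218-0.0333i)·(+0.2881-0.1268i)
Y_2^1(R⁻¹ n̂) = +0.376795-0.064209i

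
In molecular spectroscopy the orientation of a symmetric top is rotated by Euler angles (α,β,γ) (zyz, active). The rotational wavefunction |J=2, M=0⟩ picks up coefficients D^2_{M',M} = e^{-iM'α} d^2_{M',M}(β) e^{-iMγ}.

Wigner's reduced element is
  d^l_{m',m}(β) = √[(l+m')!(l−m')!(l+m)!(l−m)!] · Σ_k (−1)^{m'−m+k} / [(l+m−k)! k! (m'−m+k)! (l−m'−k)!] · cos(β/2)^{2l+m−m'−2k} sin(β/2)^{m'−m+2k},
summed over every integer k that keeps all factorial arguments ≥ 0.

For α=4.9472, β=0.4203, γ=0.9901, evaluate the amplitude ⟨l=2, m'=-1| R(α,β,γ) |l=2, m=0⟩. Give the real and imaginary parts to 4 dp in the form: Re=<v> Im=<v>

First d^2_{-1,0}(β=0.4203), then the phase factors e^{-i(-1)α} and e^{-i(0)γ}:
With c≡cos(β/2)=0.978000 and s≡sin(β/2)=0.208607, N=[1·6·2·2]^{1/2}=4.898979
The bounds max(0,m−m')=1 and min(l+m,l−m')=2 give 2 terms
  k=1: (−1)^0·4.8990/(2)·0.9780^3·0.2086^1 = +0.477991
  k=2: (−1)^1·4.8990/(2)·0.9780^1·0.2086^3 = -0.021747
d^2_{-1,0}(0.4203) = +0.477991 -0.021747 = +0.456244
Phases: e^{-i·(-1)·4.9472}=+0.232659-0.972558i, e^{-i·(0)·0.9901}=+1.000000+0.000000i ⇒ D=+0.106149-0.443724i

Re=0.1061 Im=-0.4437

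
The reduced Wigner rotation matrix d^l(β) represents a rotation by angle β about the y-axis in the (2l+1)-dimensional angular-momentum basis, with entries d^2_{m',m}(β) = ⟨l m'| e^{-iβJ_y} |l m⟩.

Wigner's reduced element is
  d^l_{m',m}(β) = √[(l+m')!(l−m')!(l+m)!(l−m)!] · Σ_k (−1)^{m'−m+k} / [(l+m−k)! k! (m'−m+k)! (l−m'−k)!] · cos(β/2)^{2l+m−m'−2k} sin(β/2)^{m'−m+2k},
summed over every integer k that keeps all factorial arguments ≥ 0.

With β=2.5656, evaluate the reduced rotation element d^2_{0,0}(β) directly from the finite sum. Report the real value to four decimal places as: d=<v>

d=0.5550

d^2_{0,0}(β=2.5656) via Wigner's sum:
Half-angle: c=0.284032, s=0.958815. N=√(2·2·2·2)=4.000000
Admissible k: 0..2 (factorial args all ≥0)
  k=0: (−1)^0·4.0000/(4)·0.2840^4·0.9588^0 = +0.006508
  k=1: (−1)^1·4.0000/(1)·0.2840^2·0.9588^2 = -0.296663
  k=2: (−1)^2·4.0000/(4)·0.2840^0·0.9588^4 = +0.845160
d^2_{0,0}(2.5656) = +0.006508 -0.296663 +0.845160 = +0.555006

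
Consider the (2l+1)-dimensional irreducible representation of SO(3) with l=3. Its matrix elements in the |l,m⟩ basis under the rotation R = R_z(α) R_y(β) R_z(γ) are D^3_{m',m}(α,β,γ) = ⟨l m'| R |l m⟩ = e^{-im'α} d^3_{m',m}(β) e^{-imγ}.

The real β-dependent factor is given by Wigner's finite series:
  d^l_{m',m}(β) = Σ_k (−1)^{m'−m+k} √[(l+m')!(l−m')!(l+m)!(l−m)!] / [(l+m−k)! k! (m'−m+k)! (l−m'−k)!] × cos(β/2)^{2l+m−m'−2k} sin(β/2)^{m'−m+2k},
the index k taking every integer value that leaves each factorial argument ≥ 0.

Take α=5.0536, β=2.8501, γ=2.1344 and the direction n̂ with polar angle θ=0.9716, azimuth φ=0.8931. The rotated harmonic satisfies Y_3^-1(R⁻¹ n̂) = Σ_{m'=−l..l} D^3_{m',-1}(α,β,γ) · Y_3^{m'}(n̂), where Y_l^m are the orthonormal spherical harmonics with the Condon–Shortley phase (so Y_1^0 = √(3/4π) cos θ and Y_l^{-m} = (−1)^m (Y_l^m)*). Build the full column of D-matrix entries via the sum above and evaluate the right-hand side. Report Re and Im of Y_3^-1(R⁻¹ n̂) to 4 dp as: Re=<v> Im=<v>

Re=0.1795 Im=0.2301

Need the full column D^3_{m',-1} for m'=−3..3 at α=5.0536, β=2.8501, γ=2.1344.
cos(β/2)=0.145231, sin(β/2)=0.989398
d^3_{-3,-1}: single k=2 term ⇒ +0.001687;  D = +0.000028-0.001686i
d^3_{-2,-1}: k∈[1..2] ⇒ +0.000202 -0.018764 = -0.018562;  D = -0.017591+0.005923i
d^3_{-1,-1}: k∈[0..2] ⇒ +0.000009 -0.003484 +0.121270 = +0.117795;  D = +0.072778+0.092624i
d^3_{0,-1}: k∈[0..2] ⇒ -0.000221 +0.030832 -0.476985 = -0.446374;  D = +0.238469-0.377336i
d^3_{1,-1}: k∈[0..2] ⇒ +0.002613 -0.161693 +0.938049 = +0.778969;  D = -0.759785-0.171812i
d^3_{2,-1}: k∈[0..1] ⇒ -0.018764 +0.435425 = +0.416662;  D = -0.049391-0.413724i
d^3_{3,-1}: single k=0 term ⇒ +0.078279;  D = +0.070141-0.034754i
Y_3^{m'}(θ=0.9716,φ=0.8931) and Σ D·Y over m':
  (+0.0000-0.0017i)·(-0.2103-0.1048i)  (-0.0176+0.0059i)·(-0.0840-0.3840i)  (+0.0728+0.0926i)·(+0.0988-0.1227i)  (+0.2385-0.3773i)·(-0.2967+0.0000i)  (-0.7598-0.1718i)·(-0.0988-0.1227i)  (-0.0494-0.4137i)·(-0.0840+0.3840i)  (+0.0701-0.0348i)·(+0.2103-0.1048i)
Y_3^-1(R⁻¹ n̂) = +0.179461+0.230135i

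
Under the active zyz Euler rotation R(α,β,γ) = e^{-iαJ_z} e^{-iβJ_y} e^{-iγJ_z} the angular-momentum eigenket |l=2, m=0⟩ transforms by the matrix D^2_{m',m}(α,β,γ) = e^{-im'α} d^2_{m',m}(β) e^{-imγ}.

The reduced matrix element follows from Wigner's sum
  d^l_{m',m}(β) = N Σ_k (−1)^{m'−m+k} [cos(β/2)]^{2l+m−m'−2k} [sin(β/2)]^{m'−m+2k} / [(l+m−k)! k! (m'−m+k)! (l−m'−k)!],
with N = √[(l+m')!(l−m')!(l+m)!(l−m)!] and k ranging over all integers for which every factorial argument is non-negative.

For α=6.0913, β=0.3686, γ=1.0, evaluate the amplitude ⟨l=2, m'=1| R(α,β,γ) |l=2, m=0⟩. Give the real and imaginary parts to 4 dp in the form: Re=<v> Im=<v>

First d^2_{1,0}(β=0.3686), then the phase factors e^{-i(1)α} and e^{-i(0)γ}:
With c≡cos(β/2)=0.983065 and s≡sin(β/2)=0.183258, N=[6·1·2·2]^{1/2}=4.898979
Admissible k: 0..1 (factorial args all ≥0)
  k=0: (−1)^1·4.8990/(2)·0.9831^3·0.1833^1 = -0.426468
  k=1: (−1)^2·4.8990/(2)·0.9831^1·0.1833^3 = +0.014820
d^2_{1,0}(0.3686) = -0.426468 +0.014820 = -0.411648
Attach z-rotation phases: D = e^{-i(1)(6.0913)}·(-0.411648)·e^{-i(0)(1.0)} = -0.404092-0.078505i

Re=-0.4041 Im=-0.0785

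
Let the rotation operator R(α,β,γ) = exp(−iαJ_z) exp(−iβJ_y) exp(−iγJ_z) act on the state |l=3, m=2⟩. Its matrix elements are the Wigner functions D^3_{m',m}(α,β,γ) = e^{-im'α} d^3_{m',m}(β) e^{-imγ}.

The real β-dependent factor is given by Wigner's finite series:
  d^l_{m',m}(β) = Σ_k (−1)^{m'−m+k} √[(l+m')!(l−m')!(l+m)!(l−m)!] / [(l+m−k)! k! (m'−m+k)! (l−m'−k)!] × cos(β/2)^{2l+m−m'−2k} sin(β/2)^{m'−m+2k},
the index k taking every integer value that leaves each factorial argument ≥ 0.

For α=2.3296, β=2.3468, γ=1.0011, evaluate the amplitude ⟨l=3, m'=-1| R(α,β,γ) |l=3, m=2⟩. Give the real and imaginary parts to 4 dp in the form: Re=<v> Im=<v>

Re=-0.5003 Im=-0.1699

First d^3_{-1,2}(β=2.3468), then the phase factors e^{-i(-1)α} and e^{-i(2)γ}:
c=cos(2.3468/2)=0.387019, s=sin(2.3468/2)=0.922072; N=√[2·24·120·1]=75.894664
k: max(0,(2)−(-1))=3 … min(3+(2),3−(-1))=4
  k=3: (−1)^0·75.8947/(12)·0.3870^3·0.9221^3 = +0.287422
  k=4: (−1)^1·75.8947/(24)·0.3870^1·0.9221^5 = -0.815748
d^3_{-1,2}(2.3468) = +0.287422 -0.815748 = -0.528325
Phases: e^{-i·(-1)·2.3296}=-0.688054+0.725660i, e^{-i·(2)·1.0011}=-0.418146-0.908380i ⇒ D=-0.500261-0.169900i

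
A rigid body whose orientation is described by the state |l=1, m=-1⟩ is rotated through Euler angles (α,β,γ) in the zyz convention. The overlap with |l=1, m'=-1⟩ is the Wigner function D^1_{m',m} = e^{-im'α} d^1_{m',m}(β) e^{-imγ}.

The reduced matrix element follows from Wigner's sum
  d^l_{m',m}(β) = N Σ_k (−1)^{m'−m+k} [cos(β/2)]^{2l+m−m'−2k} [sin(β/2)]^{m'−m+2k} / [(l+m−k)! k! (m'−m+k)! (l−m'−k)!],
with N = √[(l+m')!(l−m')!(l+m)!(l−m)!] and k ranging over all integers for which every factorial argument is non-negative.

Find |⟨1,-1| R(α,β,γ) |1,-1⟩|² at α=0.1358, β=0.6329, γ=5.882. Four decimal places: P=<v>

P=0.8157

Split into d^1_{-1,-1}(β=0.6329) × two z-phases.
Half-angle: c=0.950346, s=0.311195. N=√(1·2·1·2)=2.000000
The bounds max(0,m−m')=0 and min(l+m,l−m')=0 give 1 term
  k=0: (−1)^0·2.0000/(2)·0.9503^2·0.3112^0 = +0.903158
d^1_{-1,-1}(0.6329) = +0.903158
|D^1_{-1,-1}|² = |d^1_{-1,-1}(β)|² = (+0.903158)² = 0.815694 (the z-rotation phases have unit modulus)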